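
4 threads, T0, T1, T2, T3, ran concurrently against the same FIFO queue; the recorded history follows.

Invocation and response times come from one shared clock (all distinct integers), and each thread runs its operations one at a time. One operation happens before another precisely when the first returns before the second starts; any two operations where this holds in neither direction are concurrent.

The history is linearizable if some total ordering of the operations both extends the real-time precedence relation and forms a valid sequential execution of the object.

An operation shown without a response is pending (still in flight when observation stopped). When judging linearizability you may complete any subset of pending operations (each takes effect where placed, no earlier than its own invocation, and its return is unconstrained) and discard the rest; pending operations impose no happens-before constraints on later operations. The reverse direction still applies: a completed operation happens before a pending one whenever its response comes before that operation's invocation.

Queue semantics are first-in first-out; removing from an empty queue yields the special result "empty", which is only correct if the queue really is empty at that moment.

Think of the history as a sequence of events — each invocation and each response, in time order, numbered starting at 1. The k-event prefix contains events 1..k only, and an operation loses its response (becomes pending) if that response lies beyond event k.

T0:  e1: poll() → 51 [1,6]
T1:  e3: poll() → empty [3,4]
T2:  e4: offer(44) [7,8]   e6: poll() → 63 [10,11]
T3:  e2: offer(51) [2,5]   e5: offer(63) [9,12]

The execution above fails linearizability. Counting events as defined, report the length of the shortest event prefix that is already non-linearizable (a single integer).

events 1..10 are linearizable, e.g. via e2, e1, e3, e4:
after step 1 (e2 offer(51)): queue <51>
after step 2 (e1 poll() → 51): queue <>
after step 3 (e3 poll() → empty): queue <>
after step 4 (e4 offer(44)): queue <44>
once event 11 joins (e6's response, time 11), exhaustive search finds no witness
no escape via the 1 pending operation (e5): every completion choice fails
sample order e1, e2, e3, e4, e6 (pending dropped) stalls at step 1 — e1 poll() → 51 has no legal effect
sample order e1, e3, e2, e4, e6 (pending dropped) stalls at step 1 — e1 poll() → 51 has no legal effect

11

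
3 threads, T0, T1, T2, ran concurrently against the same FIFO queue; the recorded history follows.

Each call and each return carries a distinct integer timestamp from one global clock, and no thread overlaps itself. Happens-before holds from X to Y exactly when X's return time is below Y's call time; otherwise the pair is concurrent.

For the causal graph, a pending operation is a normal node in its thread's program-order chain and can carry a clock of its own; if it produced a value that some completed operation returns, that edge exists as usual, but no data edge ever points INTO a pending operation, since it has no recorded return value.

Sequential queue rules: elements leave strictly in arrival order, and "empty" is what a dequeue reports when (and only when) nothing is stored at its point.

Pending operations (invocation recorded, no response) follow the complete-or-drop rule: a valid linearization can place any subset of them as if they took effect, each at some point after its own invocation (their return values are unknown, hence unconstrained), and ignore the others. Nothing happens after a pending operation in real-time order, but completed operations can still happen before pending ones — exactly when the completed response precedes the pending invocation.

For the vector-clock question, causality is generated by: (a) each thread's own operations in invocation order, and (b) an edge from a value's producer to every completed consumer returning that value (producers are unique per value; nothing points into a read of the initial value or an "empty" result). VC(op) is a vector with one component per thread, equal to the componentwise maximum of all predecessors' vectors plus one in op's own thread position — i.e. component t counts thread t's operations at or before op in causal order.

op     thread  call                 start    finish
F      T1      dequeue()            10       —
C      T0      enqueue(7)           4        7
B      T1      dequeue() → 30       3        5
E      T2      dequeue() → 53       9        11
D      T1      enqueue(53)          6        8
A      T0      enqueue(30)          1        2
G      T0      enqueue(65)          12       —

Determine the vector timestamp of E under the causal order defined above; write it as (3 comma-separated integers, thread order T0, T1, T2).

(1, 2, 1)

VC(A, invoked at 1): no causal predecessors; +1 on T0 → (1, 0, 0)
VC(B, invoked at 3): max of VC(A)=(1, 0, 0), then +1 on thread T1 → (1, 1, 0)
VC(C, invoked at 4): max of VC(A)=(1, 0, 0), then +1 on thread T0 → (2, 0, 0)
VC(D, invoked at 6): max of VC(B)=(1, 1, 0), then +1 on thread T1 → (1, 2, 0)
VC(G, invoked at 12): max of VC(C)=(2, 0, 0), then +1 on thread T0 → (3, 0, 0)
VC(E, invoked at 9): max of VC(D)=(1, 2, 0), then +1 on thread T2 → (1, 2, 1)
VC(F, invoked at 10): max of VC(D)=(1, 2, 0), then +1 on thread T1 → (1, 3, 0)
target: VC(E) = (1, 2, 1)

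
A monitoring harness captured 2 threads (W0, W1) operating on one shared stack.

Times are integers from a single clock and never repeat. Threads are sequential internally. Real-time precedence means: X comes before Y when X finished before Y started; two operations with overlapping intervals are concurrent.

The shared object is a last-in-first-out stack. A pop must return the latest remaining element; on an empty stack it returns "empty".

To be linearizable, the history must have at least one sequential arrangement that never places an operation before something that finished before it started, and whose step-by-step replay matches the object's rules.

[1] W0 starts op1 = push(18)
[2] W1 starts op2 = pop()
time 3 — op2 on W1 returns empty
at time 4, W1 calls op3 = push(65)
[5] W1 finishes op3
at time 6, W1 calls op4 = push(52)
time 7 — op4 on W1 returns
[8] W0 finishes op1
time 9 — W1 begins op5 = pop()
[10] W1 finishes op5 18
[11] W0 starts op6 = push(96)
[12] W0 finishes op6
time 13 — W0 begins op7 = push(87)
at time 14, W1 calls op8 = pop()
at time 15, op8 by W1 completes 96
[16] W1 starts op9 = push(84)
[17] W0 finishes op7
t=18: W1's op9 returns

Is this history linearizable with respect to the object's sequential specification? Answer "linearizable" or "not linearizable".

witness order: op2, op3, op4, op1, op5, op6, op8, op7, op9
1. op2 pop() → empty, leaving stack <>
2. op3 push(65), leaving stack <65>
3. op4 push(52), leaving stack <65,52>
4. op1 push(18), leaving stack <65,52,18>
5. op5 pop() → 18, leaving stack <65,52>
6. op6 push(96), leaving stack <65,52,96>
7. op8 pop() → 96, leaving stack <65,52>
8. op7 push(87), leaving stack <65,52,87>
9. op9 push(84), leaving stack <65,52,87,84>

linearizable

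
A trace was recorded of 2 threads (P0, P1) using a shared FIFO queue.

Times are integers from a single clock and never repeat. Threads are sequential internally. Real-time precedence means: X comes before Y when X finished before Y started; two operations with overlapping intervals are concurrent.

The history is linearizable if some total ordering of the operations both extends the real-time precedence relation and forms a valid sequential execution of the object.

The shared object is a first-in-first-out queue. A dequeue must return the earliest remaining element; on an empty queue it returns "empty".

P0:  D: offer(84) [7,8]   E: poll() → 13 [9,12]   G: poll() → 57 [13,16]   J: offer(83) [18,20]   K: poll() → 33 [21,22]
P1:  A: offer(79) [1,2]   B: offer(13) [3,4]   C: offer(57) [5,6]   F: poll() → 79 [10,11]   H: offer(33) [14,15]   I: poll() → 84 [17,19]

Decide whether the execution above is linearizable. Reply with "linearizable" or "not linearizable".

linearizable

witness order: A, B, C, D, F, E, G, H, I, J, K
1. A offer(79), leaving queue <79>
2. B offer(13), leaving queue <79,13>
3. C offer(57), leaving queue <79,13,57>
4. D offer(84), leaving queue <79,13,57,84>
5. F poll() → 79, leaving queue <13,57,84>
6. E poll() → 13, leaving queue <57,84>
7. G poll() → 57, leaving queue <84>
8. H offer(33), leaving queue <84,33>
9. I poll() → 84, leaving queue <33>
10. J offer(83), leaving queue <33,83>
11. K poll() → 33, leaving queue <83>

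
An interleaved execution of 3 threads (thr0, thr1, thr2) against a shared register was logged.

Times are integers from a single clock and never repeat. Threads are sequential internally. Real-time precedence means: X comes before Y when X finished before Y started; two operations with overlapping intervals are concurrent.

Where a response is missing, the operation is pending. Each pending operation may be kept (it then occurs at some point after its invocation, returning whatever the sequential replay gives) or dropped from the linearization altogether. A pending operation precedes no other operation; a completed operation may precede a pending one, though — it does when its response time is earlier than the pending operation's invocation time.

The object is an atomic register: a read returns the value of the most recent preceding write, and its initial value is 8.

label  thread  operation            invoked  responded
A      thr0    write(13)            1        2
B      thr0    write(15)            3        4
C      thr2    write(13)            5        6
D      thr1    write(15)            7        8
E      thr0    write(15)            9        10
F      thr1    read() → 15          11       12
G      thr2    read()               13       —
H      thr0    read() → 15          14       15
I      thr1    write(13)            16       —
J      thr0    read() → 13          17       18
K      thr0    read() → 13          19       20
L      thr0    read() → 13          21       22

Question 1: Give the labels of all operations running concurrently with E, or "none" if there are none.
Answer: none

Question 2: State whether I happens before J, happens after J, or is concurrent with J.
Answer: concurrent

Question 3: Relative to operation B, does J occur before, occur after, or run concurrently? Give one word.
Answer: after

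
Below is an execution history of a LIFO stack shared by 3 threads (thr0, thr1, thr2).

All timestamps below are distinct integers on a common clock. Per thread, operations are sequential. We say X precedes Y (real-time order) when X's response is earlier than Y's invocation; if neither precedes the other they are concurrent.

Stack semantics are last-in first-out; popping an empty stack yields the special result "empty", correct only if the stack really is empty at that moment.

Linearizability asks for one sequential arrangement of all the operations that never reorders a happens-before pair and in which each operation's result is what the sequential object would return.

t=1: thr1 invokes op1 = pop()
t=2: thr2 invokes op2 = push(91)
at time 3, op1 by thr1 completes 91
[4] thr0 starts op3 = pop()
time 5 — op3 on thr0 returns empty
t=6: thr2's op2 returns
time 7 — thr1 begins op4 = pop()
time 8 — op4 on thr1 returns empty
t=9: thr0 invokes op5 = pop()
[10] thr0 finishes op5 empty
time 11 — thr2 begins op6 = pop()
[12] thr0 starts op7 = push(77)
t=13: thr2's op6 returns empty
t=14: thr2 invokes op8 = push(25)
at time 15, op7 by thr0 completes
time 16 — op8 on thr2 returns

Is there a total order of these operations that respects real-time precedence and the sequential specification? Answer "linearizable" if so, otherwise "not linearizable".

witness order: op2, op1, op3, op4, op5, op6, op7, op8
after step 1 (op2 push(91)): stack <91>
after step 2 (op1 pop() → 91): stack <>
after step 3 (op3 pop() → empty): stack <>
after step 4 (op4 pop() → empty): stack <>
after step 5 (op5 pop() → empty): stack <>
after step 6 (op6 pop() → empty): stack <>
after step 7 (op7 push(77)): stack <77>
after step 8 (op8 push(25)): stack <77,25>

linearizable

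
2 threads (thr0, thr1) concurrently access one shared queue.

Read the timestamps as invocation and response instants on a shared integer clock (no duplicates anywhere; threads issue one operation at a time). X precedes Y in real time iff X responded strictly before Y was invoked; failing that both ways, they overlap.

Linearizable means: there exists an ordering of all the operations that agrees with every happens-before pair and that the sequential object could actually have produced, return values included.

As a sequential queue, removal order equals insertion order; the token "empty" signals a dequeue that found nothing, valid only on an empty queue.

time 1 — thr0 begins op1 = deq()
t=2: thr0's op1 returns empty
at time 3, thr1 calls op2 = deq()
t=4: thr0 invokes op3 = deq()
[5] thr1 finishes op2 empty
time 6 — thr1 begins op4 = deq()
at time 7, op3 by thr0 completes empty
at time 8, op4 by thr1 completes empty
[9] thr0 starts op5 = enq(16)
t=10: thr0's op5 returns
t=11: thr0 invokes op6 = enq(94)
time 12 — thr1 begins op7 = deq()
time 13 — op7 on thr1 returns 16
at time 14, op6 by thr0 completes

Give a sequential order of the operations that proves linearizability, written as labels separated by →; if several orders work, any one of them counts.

op1 → op2 → op3 → op4 → op5 → op6 → op7

step 1: op1 deq() → empty — queue <>
step 2: op2 deq() → empty — queue <>
step 3: op3 deq() → empty — queue <>
step 4: op4 deq() → empty — queue <>
step 5: op5 enq(16) — queue <16>
step 6: op6 enq(94) — queue <16,94>
step 7: op7 deq() → 16 — queue <94>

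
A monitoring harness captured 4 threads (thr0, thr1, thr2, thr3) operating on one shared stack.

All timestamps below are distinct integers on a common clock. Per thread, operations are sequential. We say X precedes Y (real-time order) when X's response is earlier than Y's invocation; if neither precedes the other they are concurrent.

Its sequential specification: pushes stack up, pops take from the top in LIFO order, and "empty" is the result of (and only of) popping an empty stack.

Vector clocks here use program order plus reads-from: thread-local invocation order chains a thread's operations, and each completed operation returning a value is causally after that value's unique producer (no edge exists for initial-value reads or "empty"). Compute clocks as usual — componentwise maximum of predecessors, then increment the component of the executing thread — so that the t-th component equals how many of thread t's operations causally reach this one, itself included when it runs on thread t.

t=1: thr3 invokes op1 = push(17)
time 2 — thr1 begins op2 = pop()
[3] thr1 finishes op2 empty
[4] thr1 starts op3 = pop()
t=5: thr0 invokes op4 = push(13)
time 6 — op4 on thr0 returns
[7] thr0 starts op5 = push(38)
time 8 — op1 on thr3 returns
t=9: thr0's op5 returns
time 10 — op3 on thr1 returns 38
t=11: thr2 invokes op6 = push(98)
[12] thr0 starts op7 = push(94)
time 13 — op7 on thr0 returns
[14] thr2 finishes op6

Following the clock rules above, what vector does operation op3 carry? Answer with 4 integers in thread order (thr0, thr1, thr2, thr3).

root op op1, invoked 1: fresh clock plus thr3's own tick → (0, 0, 0, 1)
root op op6, invoked 11: fresh clock plus thr2's own tick → (0, 0, 1, 0)
root op op2, invoked 2: fresh clock plus thr1's own tick → (0, 1, 0, 0)
root op op4, invoked 5: fresh clock plus thr0's own tick → (1, 0, 0, 0)
op5 (invocation 7): componentwise max over VC(op4)=(1, 0, 0, 0), +1 at thr0, giving (2, 0, 0, 0)
op7 (invocation 12): componentwise max over VC(op5)=(2, 0, 0, 0), +1 at thr0, giving (3, 0, 0, 0)
op3 (invocation 4): componentwise max over VC(op2)=(0, 1, 0, 0), VC(op5)=(2, 0, 0, 0), +1 at thr1, giving (2, 2, 0, 0)
target: VC(op3) = (2, 2, 0, 0)

(2, 2, 0, 0)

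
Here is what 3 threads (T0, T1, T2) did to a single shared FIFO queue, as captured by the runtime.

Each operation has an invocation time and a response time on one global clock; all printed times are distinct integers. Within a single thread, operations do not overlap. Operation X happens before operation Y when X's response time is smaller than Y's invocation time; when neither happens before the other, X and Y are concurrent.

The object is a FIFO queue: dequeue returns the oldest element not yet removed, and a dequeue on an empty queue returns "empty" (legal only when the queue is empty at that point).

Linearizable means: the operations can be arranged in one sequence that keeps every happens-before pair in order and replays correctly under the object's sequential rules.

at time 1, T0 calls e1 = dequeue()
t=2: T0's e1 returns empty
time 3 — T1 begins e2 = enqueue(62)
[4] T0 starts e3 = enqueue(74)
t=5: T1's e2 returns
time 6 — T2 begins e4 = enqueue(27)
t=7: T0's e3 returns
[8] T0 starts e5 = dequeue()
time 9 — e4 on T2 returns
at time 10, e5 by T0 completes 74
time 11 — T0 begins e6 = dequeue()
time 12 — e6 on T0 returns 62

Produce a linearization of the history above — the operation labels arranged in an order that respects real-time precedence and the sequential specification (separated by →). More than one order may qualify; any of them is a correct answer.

step 1: e1 dequeue() → empty — queue <>
step 2: e3 enqueue(74) — queue <74>
step 3: e2 enqueue(62) — queue <74,62>
step 4: e4 enqueue(27) — queue <74,62,27>
step 5: e5 dequeue() → 74 — queue <62,27>
step 6: e6 dequeue() → 62 — queue <27>

e1 → e3 → e2 → e4 → e5 → e6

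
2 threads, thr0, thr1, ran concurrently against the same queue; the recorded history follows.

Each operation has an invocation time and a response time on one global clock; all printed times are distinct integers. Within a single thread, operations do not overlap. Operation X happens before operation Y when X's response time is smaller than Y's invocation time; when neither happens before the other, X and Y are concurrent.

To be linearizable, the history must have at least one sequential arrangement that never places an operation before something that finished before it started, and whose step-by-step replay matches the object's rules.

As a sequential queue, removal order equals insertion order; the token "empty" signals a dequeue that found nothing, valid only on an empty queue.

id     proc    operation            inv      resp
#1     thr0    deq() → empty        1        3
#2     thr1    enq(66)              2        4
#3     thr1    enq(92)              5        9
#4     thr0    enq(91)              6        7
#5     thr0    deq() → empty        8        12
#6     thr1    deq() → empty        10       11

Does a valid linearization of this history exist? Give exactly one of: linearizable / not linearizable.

not linearizable

cut after 10 events: linearizable; cut after 11 events (#6 responds, time 11): not linearizable
5 completed operations, 4 real-time-consistent orders — every queue replay fails
including or dropping the 1 pending operation (#5) in any combination fails
one such order, #1, #2, #3, #4, #6 (pending dropped), breaks at step 5 where #6 deq() → empty is illegal
one such order, #1, #2, #4, #3, #6 (pending dropped), breaks at step 5 where #6 deq() → empty is illegal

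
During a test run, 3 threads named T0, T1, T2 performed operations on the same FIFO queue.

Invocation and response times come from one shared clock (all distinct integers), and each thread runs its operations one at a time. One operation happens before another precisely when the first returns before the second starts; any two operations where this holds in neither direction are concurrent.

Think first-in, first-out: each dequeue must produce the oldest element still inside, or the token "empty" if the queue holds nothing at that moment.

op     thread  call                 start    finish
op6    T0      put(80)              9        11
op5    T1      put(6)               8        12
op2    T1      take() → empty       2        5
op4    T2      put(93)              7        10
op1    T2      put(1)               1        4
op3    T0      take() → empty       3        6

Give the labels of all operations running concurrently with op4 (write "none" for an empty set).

op5, op6

concurrent with op4 ([7,10]): every op whose interval crosses 7..10
op1 [1,4]: before
op2 [2,5]: before
op3 [3,6]: before
op5 [8,12]: concurrent
op6 [9,11]: concurrent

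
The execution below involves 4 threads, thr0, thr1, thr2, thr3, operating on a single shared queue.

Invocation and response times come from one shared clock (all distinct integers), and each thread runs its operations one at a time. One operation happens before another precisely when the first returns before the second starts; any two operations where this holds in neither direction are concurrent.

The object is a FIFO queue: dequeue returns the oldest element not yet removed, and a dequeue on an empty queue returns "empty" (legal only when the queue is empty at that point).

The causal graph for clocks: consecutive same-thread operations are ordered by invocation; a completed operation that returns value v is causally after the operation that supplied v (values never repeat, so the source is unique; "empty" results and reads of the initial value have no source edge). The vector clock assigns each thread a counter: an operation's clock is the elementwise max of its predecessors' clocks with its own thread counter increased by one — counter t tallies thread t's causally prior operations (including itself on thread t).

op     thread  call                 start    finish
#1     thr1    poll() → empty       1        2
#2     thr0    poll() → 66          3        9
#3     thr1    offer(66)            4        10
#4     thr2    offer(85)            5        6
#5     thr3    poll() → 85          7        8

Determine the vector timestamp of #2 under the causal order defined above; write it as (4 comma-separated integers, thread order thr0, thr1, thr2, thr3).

#4, invoked 5, has no incoming edges; only thr2's bump applies → (0, 0, 1, 0)
#1, invoked 1, has no incoming edges; only thr1's bump applies → (0, 1, 0, 0)
from VC(#4)=(0, 0, 1, 0), #5 (invoked 7) maxes components and bumps thr3 → (0, 0, 1, 1)
from VC(#1)=(0, 1, 0, 0), #3 (invoked 4) maxes components and bumps thr1 → (0, 2, 0, 0)
from VC(#3)=(0, 2, 0, 0), #2 (invoked 3) maxes components and bumps thr0 → (1, 2, 0, 0)
target: VC(#2) = (1, 2, 0, 0)

(1, 2, 0, 0)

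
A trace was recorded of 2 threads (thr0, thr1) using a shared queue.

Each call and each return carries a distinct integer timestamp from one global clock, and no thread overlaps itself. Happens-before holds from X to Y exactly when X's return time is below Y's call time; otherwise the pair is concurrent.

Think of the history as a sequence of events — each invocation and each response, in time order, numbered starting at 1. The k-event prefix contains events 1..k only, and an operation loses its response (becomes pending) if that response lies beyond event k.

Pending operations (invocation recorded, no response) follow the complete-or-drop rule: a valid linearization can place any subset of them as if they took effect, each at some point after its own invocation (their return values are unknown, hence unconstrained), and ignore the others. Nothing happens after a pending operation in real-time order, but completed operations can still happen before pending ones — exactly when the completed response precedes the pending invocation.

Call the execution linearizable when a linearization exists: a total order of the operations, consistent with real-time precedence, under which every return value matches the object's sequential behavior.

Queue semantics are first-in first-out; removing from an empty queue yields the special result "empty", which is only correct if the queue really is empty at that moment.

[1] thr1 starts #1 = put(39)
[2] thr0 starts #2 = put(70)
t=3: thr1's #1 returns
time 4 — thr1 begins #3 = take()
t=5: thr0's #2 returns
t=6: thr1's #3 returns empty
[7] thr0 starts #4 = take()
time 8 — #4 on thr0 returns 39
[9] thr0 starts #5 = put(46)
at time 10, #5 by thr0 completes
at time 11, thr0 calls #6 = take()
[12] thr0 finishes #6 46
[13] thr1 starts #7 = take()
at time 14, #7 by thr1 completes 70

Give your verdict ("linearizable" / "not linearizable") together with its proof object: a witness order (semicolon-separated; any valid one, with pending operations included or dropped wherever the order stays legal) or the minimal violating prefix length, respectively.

not linearizable — minimal violating prefix: 6 events

already the first 6 events (up to #3's response at time 6) admit no linearization; the first 5 still do
the 3 completed operations admit 3 real-time orders; each fails the queue replay
e.g. #1, #2, #3: illegal at step 3, since #3 take() → empty cannot apply there
e.g. #1, #3, #2: illegal at step 2, since #3 take() → empty cannot apply there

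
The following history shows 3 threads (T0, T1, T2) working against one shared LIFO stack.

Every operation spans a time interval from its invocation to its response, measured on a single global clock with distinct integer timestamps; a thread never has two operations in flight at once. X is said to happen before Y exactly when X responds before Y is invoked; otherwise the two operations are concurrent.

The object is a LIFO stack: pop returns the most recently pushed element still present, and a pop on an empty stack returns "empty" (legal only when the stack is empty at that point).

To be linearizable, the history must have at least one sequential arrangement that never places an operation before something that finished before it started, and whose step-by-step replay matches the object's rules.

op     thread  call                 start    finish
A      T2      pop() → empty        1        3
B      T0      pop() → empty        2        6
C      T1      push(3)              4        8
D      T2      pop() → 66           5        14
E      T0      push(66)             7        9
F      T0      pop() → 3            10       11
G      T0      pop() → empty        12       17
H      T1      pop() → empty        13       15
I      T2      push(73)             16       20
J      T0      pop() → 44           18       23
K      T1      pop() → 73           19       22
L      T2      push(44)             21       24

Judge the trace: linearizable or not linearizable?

a witness: A, B, C, E, D, F, G, H, I, K, L, J
after step 1 (A pop() → empty): stack <>
after step 2 (B pop() → empty): stack <>
after step 3 (C push(3)): stack <3>
after step 4 (E push(66)): stack <3,66>
after step 5 (D pop() → 66): stack <3>
after step 6 (F pop() → 3): stack <>
after step 7 (G pop() → empty): stack <>
after step 8 (H pop() → empty): stack <>
after step 9 (I push(73)): stack <73>
after step 10 (K pop() → 73): stack <>
after step 11 (L push(44)): stack <44>
after step 12 (J pop() → 44): stack <>

linearizable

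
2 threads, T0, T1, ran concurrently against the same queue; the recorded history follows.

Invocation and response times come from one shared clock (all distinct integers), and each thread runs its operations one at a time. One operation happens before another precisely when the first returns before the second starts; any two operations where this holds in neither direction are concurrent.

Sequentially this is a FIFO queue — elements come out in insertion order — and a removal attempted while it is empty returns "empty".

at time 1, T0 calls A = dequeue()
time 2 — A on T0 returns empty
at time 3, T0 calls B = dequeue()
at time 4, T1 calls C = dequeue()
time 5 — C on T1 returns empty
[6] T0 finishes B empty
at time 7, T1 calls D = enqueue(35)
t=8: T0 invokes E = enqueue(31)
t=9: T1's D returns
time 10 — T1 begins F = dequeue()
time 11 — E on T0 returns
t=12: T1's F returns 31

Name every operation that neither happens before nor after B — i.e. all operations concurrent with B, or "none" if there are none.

B runs from 3 to 6; window-overlapping ops are concurrent
A [1,2]: before
C [4,5]: concurrent
D [7,9]: after
E [8,11]: after
F [10,12]: after

C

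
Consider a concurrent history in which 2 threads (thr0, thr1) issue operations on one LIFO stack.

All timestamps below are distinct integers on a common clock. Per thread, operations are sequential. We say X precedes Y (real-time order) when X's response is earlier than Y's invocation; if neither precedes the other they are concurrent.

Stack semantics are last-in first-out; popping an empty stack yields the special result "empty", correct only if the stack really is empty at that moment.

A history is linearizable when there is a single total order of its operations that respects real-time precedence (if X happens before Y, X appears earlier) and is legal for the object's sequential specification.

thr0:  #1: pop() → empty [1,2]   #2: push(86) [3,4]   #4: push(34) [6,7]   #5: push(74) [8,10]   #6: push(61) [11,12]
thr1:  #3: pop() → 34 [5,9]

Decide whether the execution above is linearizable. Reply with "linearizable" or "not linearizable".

witness order: #1, #2, #4, #3, #5, #6
step 1: #1 pop() → empty — stack <>
step 2: #2 push(86) — stack <86>
step 3: #4 push(34) — stack <86,34>
step 4: #3 pop() → 34 — stack <86>
step 5: #5 push(74) — stack <86,74>
step 6: #6 push(61) — stack <86,74,61>

linearizable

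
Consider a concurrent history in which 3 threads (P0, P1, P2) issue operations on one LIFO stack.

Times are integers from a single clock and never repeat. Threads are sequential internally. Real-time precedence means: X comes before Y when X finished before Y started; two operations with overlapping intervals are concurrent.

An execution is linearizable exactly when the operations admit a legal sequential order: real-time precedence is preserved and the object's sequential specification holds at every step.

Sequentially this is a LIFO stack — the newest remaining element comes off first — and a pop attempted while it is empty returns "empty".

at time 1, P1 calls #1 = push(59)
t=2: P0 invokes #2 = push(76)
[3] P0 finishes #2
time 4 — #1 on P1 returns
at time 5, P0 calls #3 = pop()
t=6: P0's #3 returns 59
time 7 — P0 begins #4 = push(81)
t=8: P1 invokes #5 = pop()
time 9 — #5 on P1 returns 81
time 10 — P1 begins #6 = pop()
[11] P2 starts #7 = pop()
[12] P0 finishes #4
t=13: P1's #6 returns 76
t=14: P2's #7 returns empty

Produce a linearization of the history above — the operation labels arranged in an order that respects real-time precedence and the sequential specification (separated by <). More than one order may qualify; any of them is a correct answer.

#2 < #1 < #3 < #4 < #5 < #6 < #7

1. #2 push(76), leaving stack <76>
2. #1 push(59), leaving stack <76,59>
3. #3 pop() → 59, leaving stack <76>
4. #4 push(81), leaving stack <76,81>
5. #5 pop() → 81, leaving stack <76>
6. #6 pop() → 76, leaving stack <>
7. #7 pop() → empty, leaving stack <>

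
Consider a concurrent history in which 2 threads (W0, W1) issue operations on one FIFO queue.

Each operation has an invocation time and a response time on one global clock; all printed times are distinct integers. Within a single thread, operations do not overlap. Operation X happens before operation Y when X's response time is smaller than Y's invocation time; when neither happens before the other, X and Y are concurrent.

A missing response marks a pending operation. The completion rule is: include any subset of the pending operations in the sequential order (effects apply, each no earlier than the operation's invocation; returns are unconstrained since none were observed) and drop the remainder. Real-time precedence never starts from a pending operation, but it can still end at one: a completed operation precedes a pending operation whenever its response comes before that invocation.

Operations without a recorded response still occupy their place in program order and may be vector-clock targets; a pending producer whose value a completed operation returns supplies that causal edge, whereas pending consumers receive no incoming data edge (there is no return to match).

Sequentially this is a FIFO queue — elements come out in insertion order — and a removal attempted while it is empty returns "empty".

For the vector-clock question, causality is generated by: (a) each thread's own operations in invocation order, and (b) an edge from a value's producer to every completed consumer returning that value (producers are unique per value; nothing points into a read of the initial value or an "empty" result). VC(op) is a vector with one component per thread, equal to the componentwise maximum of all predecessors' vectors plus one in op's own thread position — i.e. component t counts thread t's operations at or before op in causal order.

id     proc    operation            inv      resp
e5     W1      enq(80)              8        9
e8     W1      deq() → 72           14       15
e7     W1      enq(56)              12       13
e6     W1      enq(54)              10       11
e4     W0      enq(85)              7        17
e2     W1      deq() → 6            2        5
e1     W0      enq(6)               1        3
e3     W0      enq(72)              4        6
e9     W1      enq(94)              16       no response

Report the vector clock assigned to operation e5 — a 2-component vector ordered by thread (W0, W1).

(1, 2)

root op e1, invoked 1: fresh clock plus W0's own tick → (1, 0)
VC(e2, invoked at 2): max of VC(e1)=(1, 0), then +1 on thread W1 → (1, 1)
VC(e3, invoked at 4): max of VC(e1)=(1, 0), then +1 on thread W0 → (2, 0)
VC(e5, invoked at 8): max of VC(e2)=(1, 1), then +1 on thread W1 → (1, 2)
VC(e4, invoked at 7): max of VC(e3)=(2, 0), then +1 on thread W0 → (3, 0)
VC(e6, invoked at 10): max of VC(e5)=(1, 2), then +1 on thread W1 → (1, 3)
VC(e7, invoked at 12): max of VC(e6)=(1, 3), then +1 on thread W1 → (1, 4)
VC(e8, invoked at 14): max of VC(e3)=(2, 0), VC(e7)=(1, 4), then +1 on thread W1 → (2, 5)
VC(e9, invoked at 16): max of VC(e8)=(2, 5), then +1 on thread W1 → (2, 6)
target: VC(e5) = (1, 2)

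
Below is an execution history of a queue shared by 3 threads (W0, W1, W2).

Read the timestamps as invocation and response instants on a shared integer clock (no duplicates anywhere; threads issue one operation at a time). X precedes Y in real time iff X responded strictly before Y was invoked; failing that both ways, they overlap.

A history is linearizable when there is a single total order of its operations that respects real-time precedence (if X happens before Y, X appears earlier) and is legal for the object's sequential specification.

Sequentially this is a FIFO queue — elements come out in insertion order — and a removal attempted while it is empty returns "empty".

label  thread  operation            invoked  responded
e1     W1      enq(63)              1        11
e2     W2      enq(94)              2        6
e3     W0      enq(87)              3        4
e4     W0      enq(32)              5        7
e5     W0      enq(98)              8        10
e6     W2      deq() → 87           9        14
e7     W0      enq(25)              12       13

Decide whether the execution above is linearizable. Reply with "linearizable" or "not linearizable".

a witness: e3, e1, e2, e4, e5, e6, e7
step 1: e3 enq(87) — queue <87>
step 2: e1 enq(63) — queue <87,63>
step 3: e2 enq(94) — queue <87,63,94>
step 4: e4 enq(32) — queue <87,63,94,32>
step 5: e5 enq(98) — queue <87,63,94,32,98>
step 6: e6 deq() → 87 — queue <63,94,32,98>
step 7: e7 enq(25) — queue <63,94,32,98,25>

linearizable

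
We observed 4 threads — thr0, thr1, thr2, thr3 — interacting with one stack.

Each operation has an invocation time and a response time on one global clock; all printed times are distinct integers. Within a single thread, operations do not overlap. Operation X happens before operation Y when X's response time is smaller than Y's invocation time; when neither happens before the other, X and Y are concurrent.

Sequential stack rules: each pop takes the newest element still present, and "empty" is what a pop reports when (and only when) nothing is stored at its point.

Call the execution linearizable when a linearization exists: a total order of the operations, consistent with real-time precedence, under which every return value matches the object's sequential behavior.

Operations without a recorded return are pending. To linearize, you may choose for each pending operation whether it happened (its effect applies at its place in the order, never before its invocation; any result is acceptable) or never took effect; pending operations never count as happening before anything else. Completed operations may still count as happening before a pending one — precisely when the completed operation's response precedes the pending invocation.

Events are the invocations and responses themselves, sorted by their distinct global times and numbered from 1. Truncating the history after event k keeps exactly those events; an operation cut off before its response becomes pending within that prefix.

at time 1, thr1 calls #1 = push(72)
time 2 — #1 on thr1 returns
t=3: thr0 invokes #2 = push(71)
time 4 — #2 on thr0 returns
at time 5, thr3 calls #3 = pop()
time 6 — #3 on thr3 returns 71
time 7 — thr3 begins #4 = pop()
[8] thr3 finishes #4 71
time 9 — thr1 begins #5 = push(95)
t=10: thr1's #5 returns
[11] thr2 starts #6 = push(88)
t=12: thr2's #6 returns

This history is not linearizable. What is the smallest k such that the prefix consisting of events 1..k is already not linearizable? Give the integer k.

events 1..7 are still linearizable — one witness is #1, #2, #3:
after step 1 (#1 push(72)): stack <72>
after step 2 (#2 push(71)): stack <72,71>
after step 3 (#3 pop() → 71): stack <72>
with event 8 included (#4 responding at time 8), all real-time-consistent orders fail
take #1, #2, #3, #4: step 4 already fails, because #4 pop() → 71 cannot occur there

8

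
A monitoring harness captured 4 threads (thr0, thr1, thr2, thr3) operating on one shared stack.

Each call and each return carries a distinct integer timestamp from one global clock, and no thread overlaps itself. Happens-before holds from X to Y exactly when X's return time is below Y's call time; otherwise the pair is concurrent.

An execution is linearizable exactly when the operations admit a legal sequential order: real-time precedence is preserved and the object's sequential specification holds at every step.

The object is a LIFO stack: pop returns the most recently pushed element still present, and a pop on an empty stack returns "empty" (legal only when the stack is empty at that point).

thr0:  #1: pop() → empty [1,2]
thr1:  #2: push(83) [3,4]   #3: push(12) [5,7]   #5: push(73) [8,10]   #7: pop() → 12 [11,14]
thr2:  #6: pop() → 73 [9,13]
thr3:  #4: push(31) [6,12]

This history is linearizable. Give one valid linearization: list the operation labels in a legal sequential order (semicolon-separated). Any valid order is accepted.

#1; #2; #3; #5; #6; #7; #4

1. #1 pop() → empty, leaving stack <>
2. #2 push(83), leaving stack <83>
3. #3 push(12), leaving stack <83,12>
4. #5 push(73), leaving stack <83,12,73>
5. #6 pop() → 73, leaving stack <83,12>
6. #7 pop() → 12, leaving stack <83>
7. #4 push(31), leaving stack <83,31>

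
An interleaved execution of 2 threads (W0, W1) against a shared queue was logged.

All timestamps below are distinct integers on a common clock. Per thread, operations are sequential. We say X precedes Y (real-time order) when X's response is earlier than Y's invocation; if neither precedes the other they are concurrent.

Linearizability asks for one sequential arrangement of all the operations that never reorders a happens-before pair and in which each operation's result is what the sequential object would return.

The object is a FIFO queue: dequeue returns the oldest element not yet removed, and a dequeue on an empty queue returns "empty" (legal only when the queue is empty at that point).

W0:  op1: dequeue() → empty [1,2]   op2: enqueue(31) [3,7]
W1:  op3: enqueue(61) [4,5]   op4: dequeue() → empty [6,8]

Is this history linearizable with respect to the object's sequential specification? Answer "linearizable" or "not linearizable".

not linearizable

the violation lands at event 8, op4's response at time 8: events 1..7 linearize, events 1..8 do not
4 completed operations, 3 real-time-consistent orders — every queue replay fails
one such order, op1, op2, op3, op4, breaks at step 4 where op4 dequeue() → empty is illegal
one such order, op1, op3, op2, op4, breaks at step 4 where op4 dequeue() → empty is illegal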